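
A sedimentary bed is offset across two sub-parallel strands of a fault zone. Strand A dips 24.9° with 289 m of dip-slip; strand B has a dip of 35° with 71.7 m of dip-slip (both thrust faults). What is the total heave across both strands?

321 m

heave_A = 289 × cos(24.9°) = 262.1 m
heave_B = 71.7 × cos(35°) = 58.73 m
total = 262.1 + 58.73 = 321 m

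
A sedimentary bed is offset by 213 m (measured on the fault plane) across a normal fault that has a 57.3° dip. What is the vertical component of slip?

179 m

throw = dip-slip × sin(dip) = 213 m × sin(57.3°) = 179 m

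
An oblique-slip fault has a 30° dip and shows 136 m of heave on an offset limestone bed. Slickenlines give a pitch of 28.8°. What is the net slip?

dip-slip = heave / cos(dip) = 136 / cos(30°) = 157 m
net slip = dip-slip / sin(rake) = 157 / sin(28.8°) = 326 m

326 m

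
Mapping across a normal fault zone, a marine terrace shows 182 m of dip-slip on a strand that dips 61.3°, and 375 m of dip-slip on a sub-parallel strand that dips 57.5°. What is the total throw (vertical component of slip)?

476 m

throw_A = 182 × sin(61.3°) = 159.6 m
throw_B = 375 × sin(57.5°) = 316.3 m
total = 159.6 + 316.3 = 476 m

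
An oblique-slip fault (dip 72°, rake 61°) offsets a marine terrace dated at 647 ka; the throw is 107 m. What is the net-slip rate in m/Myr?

dip-slip = throw / sin(dip) = 107 / sin(72°) = 112.5 m
net slip = dip-slip / sin(rake) = 112.5 / sin(61°) = 128.6 m
rate = 128.6 m / 647 ka = 0.000199 m/yr = 199 m/Myr

199 m/Myr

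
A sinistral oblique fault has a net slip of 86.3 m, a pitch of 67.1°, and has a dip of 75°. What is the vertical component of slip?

76.8 m

dip-slip = net slip × sin(rake) = 86.3 m × sin(67.1°) = 79.50 m
throw = dip-slip × sin(dip) = 79.50 × sin(75°) = 76.8 m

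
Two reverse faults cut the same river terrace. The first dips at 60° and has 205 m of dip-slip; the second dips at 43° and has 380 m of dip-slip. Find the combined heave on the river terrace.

380 m

heave_A = 205 × cos(60°) = 102.5 m
heave_B = 380 × cos(43°) = 277.9 m
total = 102.5 + 277.9 = 380 m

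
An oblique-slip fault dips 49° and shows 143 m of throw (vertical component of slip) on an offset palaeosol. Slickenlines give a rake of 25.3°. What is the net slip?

dip-slip = throw / sin(dip) = 143 / sin(49°) = 189.5 m
net slip = dip-slip / sin(rake) = 189.5 / sin(25.3°) = 443 m

443 m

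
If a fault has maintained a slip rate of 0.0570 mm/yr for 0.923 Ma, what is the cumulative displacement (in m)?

52.6 m

slip = rate × time = 0.0570 mm/yr × 0.923 Ma = 52.6 m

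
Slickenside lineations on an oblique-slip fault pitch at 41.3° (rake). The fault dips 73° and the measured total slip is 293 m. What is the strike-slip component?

strike-slip = net slip × cos(rake) = 293 m × cos(41.3°) = 220 m

220 m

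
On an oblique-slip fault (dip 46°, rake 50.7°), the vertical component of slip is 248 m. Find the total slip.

dip-slip = throw / sin(dip) = 248 / sin(46°) = 344.8 m
net slip = dip-slip / sin(rake) = 344.8 / sin(50.7°) = 446 m

446 m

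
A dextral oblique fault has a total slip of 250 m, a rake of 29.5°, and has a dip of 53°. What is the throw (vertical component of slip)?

98.3 m

dip-slip = net slip × sin(rake) = 250 m × sin(29.5°) = 123.1 m
throw = dip-slip × sin(dip) = 123.1 × sin(53°) = 98.3 m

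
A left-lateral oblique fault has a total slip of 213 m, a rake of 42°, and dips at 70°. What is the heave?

48.7 m

dip-slip = net slip × sin(rake) = 213 m × sin(42°) = 142.5 m
heave = dip-slip × cos(dip) = 142.5 × cos(70°) = 48.7 m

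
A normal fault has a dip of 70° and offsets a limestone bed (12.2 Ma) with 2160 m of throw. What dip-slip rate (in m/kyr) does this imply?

0.188 m/kyr

dip-slip = throw / sin(dip) = 2160 m / sin(70°) = 2299 m
rate = 2299 m / 12.2 Ma = 0.000188 m/yr = 0.188 m/kyr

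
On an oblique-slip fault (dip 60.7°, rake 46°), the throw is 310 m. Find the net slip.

494 m

dip-slip = throw / sin(dip) = 310 / sin(60.7°) = 355.5 m
net slip = dip-slip / sin(rake) = 355.5 / sin(46°) = 494 m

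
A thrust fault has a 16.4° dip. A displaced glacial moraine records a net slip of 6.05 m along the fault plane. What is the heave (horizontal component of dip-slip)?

5.80 m

heave = dip-slip × cos(dip) = 6.05 m × cos(16.4°) = 5.80 m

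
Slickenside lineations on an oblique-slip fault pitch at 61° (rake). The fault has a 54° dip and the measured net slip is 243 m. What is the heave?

dip-slip = net slip × sin(rake) = 243 m × sin(61°) = 212.5 m
heave = dip-slip × cos(dip) = 212.5 × cos(54°) = 125 m

125 m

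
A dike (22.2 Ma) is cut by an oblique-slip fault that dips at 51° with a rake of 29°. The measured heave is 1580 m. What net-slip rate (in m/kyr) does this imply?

0.233 m/kyr

dip-slip = heave / cos(dip) = 1580 / cos(51°) = 2511 m
net slip = dip-slip / sin(rake) = 2511 / sin(29°) = 5179 m
rate = 5179 m / 22.2 Ma = 0.000233 m/yr = 0.233 m/kyr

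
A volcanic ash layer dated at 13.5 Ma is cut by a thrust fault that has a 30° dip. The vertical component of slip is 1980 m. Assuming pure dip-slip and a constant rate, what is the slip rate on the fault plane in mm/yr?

dip-slip = throw / sin(dip) = 1980 m / sin(30°) = 3960 m
rate = 3960 m / 13.5 Ma = 0.000293 m/yr = 0.293 mm/yr

0.293 mm/yr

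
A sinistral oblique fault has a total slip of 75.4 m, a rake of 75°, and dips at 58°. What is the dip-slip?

72.8 m

dip-slip = net slip × sin(rake) = 75.4 m × sin(75°) = 72.8 m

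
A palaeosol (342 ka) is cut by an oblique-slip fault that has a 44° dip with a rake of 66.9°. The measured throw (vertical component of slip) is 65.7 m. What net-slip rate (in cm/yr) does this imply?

dip-slip = throw / sin(dip) = 65.7 / sin(44°) = 94.58 m
net slip = dip-slip / sin(rake) = 94.58 / sin(66.9°) = 102.8 m
rate = 102.8 m / 342 ka = 0.000301 m/yr = 0.0301 cm/yr

0.0301 cm/yr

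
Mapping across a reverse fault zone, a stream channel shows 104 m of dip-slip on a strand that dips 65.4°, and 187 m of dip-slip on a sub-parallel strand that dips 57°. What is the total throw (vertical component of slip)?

251 m

throw_A = 104 × sin(65.4°) = 94.56 m
throw_B = 187 × sin(57°) = 156.8 m
total = 94.56 + 156.8 = 251 m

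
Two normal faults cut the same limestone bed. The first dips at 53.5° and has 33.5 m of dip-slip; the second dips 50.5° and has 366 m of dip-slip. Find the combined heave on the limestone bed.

heave_A = 33.5 × cos(53.5°) = 19.93 m
heave_B = 366 × cos(50.5°) = 232.8 m
total = 19.93 + 232.8 = 253 m

253 m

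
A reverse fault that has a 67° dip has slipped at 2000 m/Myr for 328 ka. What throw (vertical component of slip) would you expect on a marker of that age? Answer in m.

604 m

dip-slip = rate × time = 2000 m/Myr × 328 ka = 656 m
throw = dip-slip × sin(dip) = 656 × sin(67°) = 604 m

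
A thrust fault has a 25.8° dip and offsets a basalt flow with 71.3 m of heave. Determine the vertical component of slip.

throw = heave × tan(dip) = 71.3 × tan(25.8°) = 34.5 m

34.5 m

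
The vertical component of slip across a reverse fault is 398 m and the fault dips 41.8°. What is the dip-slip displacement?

dip-slip = throw / sin(dip) = 398 / sin(41.8°) = 597 m

597 m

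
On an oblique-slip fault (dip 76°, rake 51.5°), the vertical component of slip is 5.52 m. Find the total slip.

7.27 m

dip-slip = throw / sin(dip) = 5.52 / sin(76°) = 5.689 m
net slip = dip-slip / sin(rake) = 5.689 / sin(51.5°) = 7.27 m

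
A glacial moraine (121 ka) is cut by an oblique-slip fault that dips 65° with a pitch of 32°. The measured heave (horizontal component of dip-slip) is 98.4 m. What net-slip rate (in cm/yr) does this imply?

dip-slip = heave / cos(dip) = 98.4 / cos(65°) = 232.8 m
net slip = dip-slip / sin(rake) = 232.8 / sin(32°) = 439.4 m
rate = 439.4 m / 121 ka = 0.00363 m/yr = 0.363 cm/yr

0.363 cm/yr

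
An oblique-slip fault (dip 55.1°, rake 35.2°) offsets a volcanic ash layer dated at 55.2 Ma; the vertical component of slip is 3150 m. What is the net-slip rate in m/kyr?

0.121 m/kyr

dip-slip = throw / sin(dip) = 3150 / sin(55.1°) = 3841 m
net slip = dip-slip / sin(rake) = 3841 / sin(35.2°) = 6663 m
rate = 6663 m / 55.2 Ma = 0.000121 m/yr = 0.121 m/kyr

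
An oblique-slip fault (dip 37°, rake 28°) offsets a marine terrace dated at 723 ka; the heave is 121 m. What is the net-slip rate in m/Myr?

dip-slip = heave / cos(dip) = 121 / cos(37°) = 151.5 m
net slip = dip-slip / sin(rake) = 151.5 / sin(28°) = 322.7 m
rate = 322.7 m / 723 ka = 0.000446 m/yr = 446 m/Myr

446 m/Myr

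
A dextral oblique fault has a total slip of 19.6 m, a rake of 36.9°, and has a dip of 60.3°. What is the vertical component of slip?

dip-slip = net slip × sin(rake) = 19.6 m × sin(36.9°) = 11.77 m
throw = dip-slip × sin(dip) = 11.77 × sin(60.3°) = 10.2 m

10.2 m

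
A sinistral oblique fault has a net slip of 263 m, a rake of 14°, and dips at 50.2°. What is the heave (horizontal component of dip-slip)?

dip-slip = net slip × sin(rake) = 263 m × sin(14°) = 63.63 m
heave = dip-slip × cos(dip) = 63.63 × cos(50.2°) = 40.7 m

40.7 m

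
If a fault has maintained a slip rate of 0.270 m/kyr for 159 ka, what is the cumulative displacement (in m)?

42.9 m

slip = rate × time = 0.270 m/kyr × 159 ka = 42.9 m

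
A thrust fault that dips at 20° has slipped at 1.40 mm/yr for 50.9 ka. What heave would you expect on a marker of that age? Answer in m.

dip-slip = rate × time = 1.40 mm/yr × 50.9 ka = 71.26 m
heave = dip-slip × cos(dip) = 71.26 × cos(20°) = 67 m

67 m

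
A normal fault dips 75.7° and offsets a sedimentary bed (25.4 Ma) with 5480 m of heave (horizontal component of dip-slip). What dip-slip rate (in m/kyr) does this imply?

0.873 m/kyr

dip-slip = heave / cos(dip) = 5480 m / cos(75.7°) = 22190 m
rate = 22190 m / 25.4 Ma = 0.000873 m/yr = 0.873 m/kyr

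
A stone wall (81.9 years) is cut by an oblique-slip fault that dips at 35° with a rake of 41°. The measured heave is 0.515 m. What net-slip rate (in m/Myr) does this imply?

dip-slip = heave / cos(dip) = 0.515 / cos(35°) = 0.6287 m
net slip = dip-slip / sin(rake) = 0.6287 / sin(41°) = 0.9583 m
rate = 0.9583 m / 81.9 years = 0.0117 m/yr = 11700 m/Myr

11700 m/Myr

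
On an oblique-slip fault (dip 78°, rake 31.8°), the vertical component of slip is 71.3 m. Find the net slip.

dip-slip = throw / sin(dip) = 71.3 / sin(78°) = 72.89 m
net slip = dip-slip / sin(rake) = 72.89 / sin(31.8°) = 138 m

138 m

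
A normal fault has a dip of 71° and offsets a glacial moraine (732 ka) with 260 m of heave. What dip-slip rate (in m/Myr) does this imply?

dip-slip = heave / cos(dip) = 260 m / cos(71°) = 798.6 m
rate = 798.6 m / 732 ka = 0.00109 m/yr = 1090 m/Myr

1090 m/Myr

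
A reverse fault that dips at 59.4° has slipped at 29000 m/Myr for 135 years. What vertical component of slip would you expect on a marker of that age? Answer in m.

dip-slip = rate × time = 29000 m/Myr × 135 years = 3.915 m
throw = dip-slip × sin(dip) = 3.915 × sin(59.4°) = 3.37 m

3.37 m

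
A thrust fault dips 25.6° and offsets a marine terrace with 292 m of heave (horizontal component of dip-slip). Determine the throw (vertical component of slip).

throw = heave × tan(dip) = 292 × tan(25.6°) = 140 m

140 m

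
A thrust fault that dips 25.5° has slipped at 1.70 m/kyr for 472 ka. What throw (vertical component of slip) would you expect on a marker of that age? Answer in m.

dip-slip = rate × time = 1.70 m/kyr × 472 ka = 802.4 m
throw = dip-slip × sin(dip) = 802.4 × sin(25.5°) = 345 m

345 m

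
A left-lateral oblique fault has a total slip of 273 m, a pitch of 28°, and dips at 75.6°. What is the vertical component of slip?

dip-slip = net slip × sin(rake) = 273 m × sin(28°) = 128.2 m
throw = dip-slip × sin(dip) = 128.2 × sin(75.6°) = 124 m

124 m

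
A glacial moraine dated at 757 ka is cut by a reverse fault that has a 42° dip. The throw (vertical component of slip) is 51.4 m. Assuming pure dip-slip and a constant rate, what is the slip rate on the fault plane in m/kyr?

dip-slip = throw / sin(dip) = 51.4 m / sin(42°) = 76.82 m
rate = 76.82 m / 757 ka = 0.000101 m/yr = 0.101 m/kyr

0.101 m/kyr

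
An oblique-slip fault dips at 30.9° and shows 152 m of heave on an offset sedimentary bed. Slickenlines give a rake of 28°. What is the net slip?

377 m

dip-slip = heave / cos(dip) = 152 / cos(30.9°) = 177.1 m
net slip = dip-slip / sin(rake) = 177.1 / sin(28°) = 377 m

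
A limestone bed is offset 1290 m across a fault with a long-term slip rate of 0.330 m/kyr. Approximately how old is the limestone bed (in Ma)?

age = offset / rate = 1290 m / (0.330 m/kyr) = 3.91e+06 yr = 3.91 Ma

3.91 Ma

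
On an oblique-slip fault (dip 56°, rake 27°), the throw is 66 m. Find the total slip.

175 m

dip-slip = throw / sin(dip) = 66 / sin(56°) = 79.61 m
net slip = dip-slip / sin(rake) = 79.61 / sin(27°) = 175 m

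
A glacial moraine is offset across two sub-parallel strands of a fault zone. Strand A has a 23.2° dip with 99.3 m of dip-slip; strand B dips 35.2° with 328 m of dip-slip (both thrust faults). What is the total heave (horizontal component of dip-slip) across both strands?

heave_A = 99.3 × cos(23.2°) = 91.27 m
heave_B = 328 × cos(35.2°) = 268 m
total = 91.27 + 268 = 359 m

359 m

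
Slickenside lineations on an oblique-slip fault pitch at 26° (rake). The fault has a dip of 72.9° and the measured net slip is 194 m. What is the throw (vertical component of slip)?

81.3 m

dip-slip = net slip × sin(rake) = 194 m × sin(26°) = 85.04 m
throw = dip-slip × sin(dip) = 85.04 × sin(72.9°) = 81.3 m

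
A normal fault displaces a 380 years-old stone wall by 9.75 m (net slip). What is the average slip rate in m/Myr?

25700 m/Myr

rate = 9.75 m / 380 years = 0.0257 m/yr = 25700 m/Myr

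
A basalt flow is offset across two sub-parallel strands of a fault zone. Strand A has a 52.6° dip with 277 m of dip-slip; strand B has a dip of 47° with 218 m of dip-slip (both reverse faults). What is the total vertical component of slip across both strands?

379 m

throw_A = 277 × sin(52.6°) = 220.1 m
throw_B = 218 × sin(47°) = 159.4 m
total = 220.1 + 159.4 = 379 m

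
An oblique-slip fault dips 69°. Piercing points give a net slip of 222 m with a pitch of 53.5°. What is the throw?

167 m

dip-slip = net slip × sin(rake) = 222 m × sin(53.5°) = 178.5 m
throw = dip-slip × sin(dip) = 178.5 × sin(69°) = 167 m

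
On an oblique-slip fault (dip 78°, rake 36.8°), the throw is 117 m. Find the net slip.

200 m

dip-slip = throw / sin(dip) = 117 / sin(78°) = 119.6 m
net slip = dip-slip / sin(rake) = 119.6 / sin(36.8°) = 200 m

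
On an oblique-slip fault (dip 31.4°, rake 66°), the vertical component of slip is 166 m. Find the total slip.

dip-slip = throw / sin(dip) = 166 / sin(31.4°) = 318.6 m
net slip = dip-slip / sin(rake) = 318.6 / sin(66°) = 349 m

349 m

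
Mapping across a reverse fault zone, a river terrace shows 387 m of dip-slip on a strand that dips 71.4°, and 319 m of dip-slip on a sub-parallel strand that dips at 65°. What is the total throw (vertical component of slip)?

656 m

throw_A = 387 × sin(71.4°) = 366.8 m
throw_B = 319 × sin(65°) = 289.1 m
total = 366.8 + 289.1 = 656 m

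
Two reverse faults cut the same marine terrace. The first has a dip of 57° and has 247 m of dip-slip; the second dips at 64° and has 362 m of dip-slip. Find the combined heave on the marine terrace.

293 m

heave_A = 247 × cos(57°) = 134.5 m
heave_B = 362 × cos(64°) = 158.7 m
total = 134.5 + 158.7 = 293 m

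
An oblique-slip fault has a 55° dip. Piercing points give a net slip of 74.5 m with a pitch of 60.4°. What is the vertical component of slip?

dip-slip = net slip × sin(rake) = 74.5 m × sin(60.4°) = 64.78 m
throw = dip-slip × sin(dip) = 64.78 × sin(55°) = 53.1 m

53.1 m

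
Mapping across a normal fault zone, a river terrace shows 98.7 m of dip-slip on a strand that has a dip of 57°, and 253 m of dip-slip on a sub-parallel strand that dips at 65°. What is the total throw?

throw_A = 98.7 × sin(57°) = 82.78 m
throw_B = 253 × sin(65°) = 229.3 m
total = 82.78 + 229.3 = 312 m

312 m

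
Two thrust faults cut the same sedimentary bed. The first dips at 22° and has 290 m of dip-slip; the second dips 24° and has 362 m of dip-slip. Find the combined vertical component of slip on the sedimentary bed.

throw_A = 290 × sin(22°) = 108.6 m
throw_B = 362 × sin(24°) = 147.2 m
total = 108.6 + 147.2 = 256 m

256 m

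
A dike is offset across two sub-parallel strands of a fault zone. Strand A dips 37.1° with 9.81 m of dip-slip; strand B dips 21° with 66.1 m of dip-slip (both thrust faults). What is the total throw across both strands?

throw_A = 9.81 × sin(37.1°) = 5.917 m
throw_B = 66.1 × sin(21°) = 23.69 m
total = 5.917 + 23.69 = 29.6 m

29.6 m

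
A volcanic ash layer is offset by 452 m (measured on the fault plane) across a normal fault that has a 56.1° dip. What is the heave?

252 m

heave = dip-slip × cos(dip) = 452 m × cos(56.1°) = 252 m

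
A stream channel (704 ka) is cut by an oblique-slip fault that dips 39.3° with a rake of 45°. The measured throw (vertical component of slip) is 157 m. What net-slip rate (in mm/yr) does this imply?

dip-slip = throw / sin(dip) = 157 / sin(39.3°) = 247.9 m
net slip = dip-slip / sin(rake) = 247.9 / sin(45°) = 350.5 m
rate = 350.5 m / 704 ka = 0.000498 m/yr = 0.498 mm/yr

0.498 mm/yr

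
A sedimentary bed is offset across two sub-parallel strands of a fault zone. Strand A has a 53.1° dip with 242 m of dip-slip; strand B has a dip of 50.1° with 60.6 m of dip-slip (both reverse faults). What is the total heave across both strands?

184 m

heave_A = 242 × cos(53.1°) = 145.3 m
heave_B = 60.6 × cos(50.1°) = 38.87 m
total = 145.3 + 38.87 = 184 m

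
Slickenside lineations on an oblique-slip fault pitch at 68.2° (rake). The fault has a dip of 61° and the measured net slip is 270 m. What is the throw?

dip-slip = net slip × sin(rake) = 270 m × sin(68.2°) = 250.7 m
throw = dip-slip × sin(dip) = 250.7 × sin(61°) = 219 m

219 m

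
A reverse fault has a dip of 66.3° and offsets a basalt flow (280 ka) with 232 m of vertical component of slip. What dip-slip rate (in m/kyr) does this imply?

0.905 m/kyr

dip-slip = throw / sin(dip) = 232 m / sin(66.3°) = 253.4 m
rate = 253.4 m / 280 ka = 0.000905 m/yr = 0.905 m/kyr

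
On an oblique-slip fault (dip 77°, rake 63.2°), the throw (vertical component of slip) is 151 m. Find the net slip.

174 m

dip-slip = throw / sin(dip) = 151 / sin(77°) = 155 m
net slip = dip-slip / sin(rake) = 155 / sin(63.2°) = 174 m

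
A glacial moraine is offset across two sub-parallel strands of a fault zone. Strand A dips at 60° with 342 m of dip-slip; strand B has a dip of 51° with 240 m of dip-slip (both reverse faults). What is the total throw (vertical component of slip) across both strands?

483 m

throw_A = 342 × sin(60°) = 296.2 m
throw_B = 240 × sin(51°) = 186.5 m
total = 296.2 + 186.5 = 483 m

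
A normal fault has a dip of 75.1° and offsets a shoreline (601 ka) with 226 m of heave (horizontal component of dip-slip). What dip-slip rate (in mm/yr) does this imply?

1.46 mm/yr

dip-slip = heave / cos(dip) = 226 m / cos(75.1°) = 878.9 m
rate = 878.9 m / 601 ka = 0.00146 m/yr = 1.46 mm/yr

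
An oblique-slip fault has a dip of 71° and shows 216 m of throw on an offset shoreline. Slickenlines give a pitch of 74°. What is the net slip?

238 m

dip-slip = throw / sin(dip) = 216 / sin(71°) = 228.4 m
net slip = dip-slip / sin(rake) = 228.4 / sin(74°) = 238 m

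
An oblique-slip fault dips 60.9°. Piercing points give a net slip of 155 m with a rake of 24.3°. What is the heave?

31 m

dip-slip = net slip × sin(rake) = 155 m × sin(24.3°) = 63.78 m
heave = dip-slip × cos(dip) = 63.78 × cos(60.9°) = 31 m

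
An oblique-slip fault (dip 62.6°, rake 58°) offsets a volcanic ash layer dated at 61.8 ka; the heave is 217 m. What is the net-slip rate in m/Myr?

dip-slip = heave / cos(dip) = 217 / cos(62.6°) = 471.5 m
net slip = dip-slip / sin(rake) = 471.5 / sin(58°) = 556 m
rate = 556 m / 61.8 ka = 0.00900 m/yr = 9000 m/Myr

9000 m/Myr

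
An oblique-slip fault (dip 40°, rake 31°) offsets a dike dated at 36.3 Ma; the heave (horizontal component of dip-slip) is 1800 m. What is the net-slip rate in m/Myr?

126 m/Myr

dip-slip = heave / cos(dip) = 1800 / cos(40°) = 2350 m
net slip = dip-slip / sin(rake) = 2350 / sin(31°) = 4562 m
rate = 4562 m / 36.3 Ma = 0.000126 m/yr = 126 m/Myr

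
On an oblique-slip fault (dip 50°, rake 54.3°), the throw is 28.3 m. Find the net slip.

45.5 m

dip-slip = throw / sin(dip) = 28.3 / sin(50°) = 36.94 m
net slip = dip-slip / sin(rake) = 36.94 / sin(54.3°) = 45.5 m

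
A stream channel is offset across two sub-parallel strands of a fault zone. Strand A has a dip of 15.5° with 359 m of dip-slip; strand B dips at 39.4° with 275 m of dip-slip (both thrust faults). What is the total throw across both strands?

throw_A = 359 × sin(15.5°) = 95.94 m
throw_B = 275 × sin(39.4°) = 174.6 m
total = 95.94 + 174.6 = 270 m

270 m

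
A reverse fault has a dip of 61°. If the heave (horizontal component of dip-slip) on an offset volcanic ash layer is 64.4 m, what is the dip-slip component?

dip-slip = heave / cos(dip) = 64.4 / cos(61°) = 133 m

133 m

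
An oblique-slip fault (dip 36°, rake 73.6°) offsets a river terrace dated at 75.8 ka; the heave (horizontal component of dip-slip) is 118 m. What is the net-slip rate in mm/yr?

2.01 mm/yr

dip-slip = heave / cos(dip) = 118 / cos(36°) = 145.9 m
net slip = dip-slip / sin(rake) = 145.9 / sin(73.6°) = 152 m
rate = 152 m / 75.8 ka = 0.00201 m/yr = 2.01 mm/yr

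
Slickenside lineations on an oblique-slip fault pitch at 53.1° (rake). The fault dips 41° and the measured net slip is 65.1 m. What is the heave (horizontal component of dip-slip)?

dip-slip = net slip × sin(rake) = 65.1 m × sin(53.1°) = 52.06 m
heave = dip-slip × cos(dip) = 52.06 × cos(41°) = 39.3 m

39.3 m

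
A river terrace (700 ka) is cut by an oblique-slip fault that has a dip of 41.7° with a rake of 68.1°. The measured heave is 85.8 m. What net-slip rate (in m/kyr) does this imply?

dip-slip = heave / cos(dip) = 85.8 / cos(41.7°) = 114.9 m
net slip = dip-slip / sin(rake) = 114.9 / sin(68.1°) = 123.9 m
rate = 123.9 m / 700 ka = 0.000177 m/yr = 0.177 m/kyr

0.177 m/kyr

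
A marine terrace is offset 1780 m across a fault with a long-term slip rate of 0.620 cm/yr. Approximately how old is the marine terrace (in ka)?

age = offset / rate = 1780 m / (0.620 cm/yr) = 287000 yr = 287 ka

287 ka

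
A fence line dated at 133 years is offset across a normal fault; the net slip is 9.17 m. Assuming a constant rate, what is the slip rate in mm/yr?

68.9 mm/yr

rate = 9.17 m / 133 years = 0.0689 m/yr = 68.9 mm/yr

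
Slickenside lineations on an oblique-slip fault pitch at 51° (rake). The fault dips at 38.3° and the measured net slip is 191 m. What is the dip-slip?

148 m

dip-slip = net slip × sin(rake) = 191 m × sin(51°) = 148 m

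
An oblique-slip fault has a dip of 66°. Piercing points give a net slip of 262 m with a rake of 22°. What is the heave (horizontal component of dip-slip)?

dip-slip = net slip × sin(rake) = 262 m × sin(22°) = 98.15 m
heave = dip-slip × cos(dip) = 98.15 × cos(66°) = 39.9 m

39.9 m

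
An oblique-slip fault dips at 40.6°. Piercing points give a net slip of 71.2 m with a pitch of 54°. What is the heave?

dip-slip = net slip × sin(rake) = 71.2 m × sin(54°) = 57.60 m
heave = dip-slip × cos(dip) = 57.60 × cos(40.6°) = 43.7 m

43.7 m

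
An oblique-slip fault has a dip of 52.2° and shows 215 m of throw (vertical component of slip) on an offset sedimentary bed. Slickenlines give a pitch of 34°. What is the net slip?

487 m

dip-slip = throw / sin(dip) = 215 / sin(52.2°) = 272.1 m
net slip = dip-slip / sin(rake) = 272.1 / sin(34°) = 487 m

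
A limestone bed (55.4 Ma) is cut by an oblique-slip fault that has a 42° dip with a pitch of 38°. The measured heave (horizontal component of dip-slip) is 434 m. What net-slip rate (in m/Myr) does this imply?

17.1 m/Myr

dip-slip = heave / cos(dip) = 434 / cos(42°) = 584 m
net slip = dip-slip / sin(rake) = 584 / sin(38°) = 948.6 m
rate = 948.6 m / 55.4 Ma = 0.0000171 m/yr = 17.1 m/Myr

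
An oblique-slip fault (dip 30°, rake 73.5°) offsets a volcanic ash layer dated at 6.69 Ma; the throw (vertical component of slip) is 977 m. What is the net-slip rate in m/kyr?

0.305 m/kyr

dip-slip = throw / sin(dip) = 977 / sin(30°) = 1954 m
net slip = dip-slip / sin(rake) = 1954 / sin(73.5°) = 2038 m
rate = 2038 m / 6.69 Ma = 0.000305 m/yr = 0.305 m/kyr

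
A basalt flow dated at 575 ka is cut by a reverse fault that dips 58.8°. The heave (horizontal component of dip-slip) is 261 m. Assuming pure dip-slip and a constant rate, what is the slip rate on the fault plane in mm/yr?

dip-slip = heave / cos(dip) = 261 m / cos(58.8°) = 503.8 m
rate = 503.8 m / 575 ka = 0.000876 m/yr = 0.876 mm/yr

0.876 mm/yr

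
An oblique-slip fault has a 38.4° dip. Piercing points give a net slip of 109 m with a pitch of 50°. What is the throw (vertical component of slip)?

dip-slip = net slip × sin(rake) = 109 m × sin(50°) = 83.50 m
throw = dip-slip × sin(dip) = 83.50 × sin(38.4°) = 51.9 m

51.9 m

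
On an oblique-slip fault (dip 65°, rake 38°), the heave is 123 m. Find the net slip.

473 m

dip-slip = heave / cos(dip) = 123 / cos(65°) = 291 m
net slip = dip-slip / sin(rake) = 291 / sin(38°) = 473 m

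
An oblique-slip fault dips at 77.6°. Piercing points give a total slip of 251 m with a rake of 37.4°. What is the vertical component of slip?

149 m

dip-slip = net slip × sin(rake) = 251 m × sin(37.4°) = 152.5 m
throw = dip-slip × sin(dip) = 152.5 × sin(77.6°) = 149 m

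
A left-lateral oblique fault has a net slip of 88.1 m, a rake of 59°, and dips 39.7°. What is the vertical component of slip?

dip-slip = net slip × sin(rake) = 88.1 m × sin(59°) = 75.52 m
throw = dip-slip × sin(dip) = 75.52 × sin(39.7°) = 48.2 m

48.2 m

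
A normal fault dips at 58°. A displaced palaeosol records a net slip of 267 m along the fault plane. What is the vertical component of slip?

throw = dip-slip × sin(dip) = 267 m × sin(58°) = 226 m

226 m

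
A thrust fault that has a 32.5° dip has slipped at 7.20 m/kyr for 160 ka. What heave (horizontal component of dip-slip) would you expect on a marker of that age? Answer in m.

972 m

dip-slip = rate × time = 7.20 m/kyr × 160 ka = 1152 m
heave = dip-slip × cos(dip) = 1152 × cos(32.5°) = 972 m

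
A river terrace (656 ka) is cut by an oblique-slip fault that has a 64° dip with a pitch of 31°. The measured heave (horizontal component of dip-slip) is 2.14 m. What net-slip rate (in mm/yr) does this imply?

0.0144 mm/yr

dip-slip = heave / cos(dip) = 2.14 / cos(64°) = 4.882 m
net slip = dip-slip / sin(rake) = 4.882 / sin(31°) = 9.478 m
rate = 9.478 m / 656 ka = 0.0000144 m/yr = 0.0144 mm/yr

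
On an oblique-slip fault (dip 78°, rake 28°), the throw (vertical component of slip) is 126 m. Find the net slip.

dip-slip = throw / sin(dip) = 126 / sin(78°) = 128.8 m
net slip = dip-slip / sin(rake) = 128.8 / sin(28°) = 274 m

274 m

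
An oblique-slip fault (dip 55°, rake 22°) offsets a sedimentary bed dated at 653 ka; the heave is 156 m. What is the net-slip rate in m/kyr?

1.11 m/kyr

dip-slip = heave / cos(dip) = 156 / cos(55°) = 272 m
net slip = dip-slip / sin(rake) = 272 / sin(22°) = 726 m
rate = 726 m / 653 ka = 0.00111 m/yr = 1.11 m/kyr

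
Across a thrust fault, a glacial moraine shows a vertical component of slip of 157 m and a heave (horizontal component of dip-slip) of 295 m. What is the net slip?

334 m

net slip = √(throw² + heave²) = √(157² + 295²) = 334 m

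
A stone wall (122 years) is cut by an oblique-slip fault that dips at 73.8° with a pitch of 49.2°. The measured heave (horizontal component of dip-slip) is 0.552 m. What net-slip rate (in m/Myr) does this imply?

21400 m/Myr

dip-slip = heave / cos(dip) = 0.552 / cos(73.8°) = 1.979 m
net slip = dip-slip / sin(rake) = 1.979 / sin(49.2°) = 2.614 m
rate = 2.614 m / 122 years = 0.0214 m/yr = 21400 m/Myr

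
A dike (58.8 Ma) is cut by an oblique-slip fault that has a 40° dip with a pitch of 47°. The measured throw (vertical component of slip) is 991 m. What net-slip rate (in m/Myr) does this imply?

35.9 m/Myr

dip-slip = throw / sin(dip) = 991 / sin(40°) = 1542 m
net slip = dip-slip / sin(rake) = 1542 / sin(47°) = 2108 m
rate = 2108 m / 58.8 Ma = 0.0000359 m/yr = 35.9 m/Myr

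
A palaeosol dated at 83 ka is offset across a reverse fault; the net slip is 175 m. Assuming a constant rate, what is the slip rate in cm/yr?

0.211 cm/yr

rate = 175 m / 83 ka = 0.00211 m/yr = 0.211 cm/yr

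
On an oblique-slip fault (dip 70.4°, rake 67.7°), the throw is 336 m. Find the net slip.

385 m

dip-slip = throw / sin(dip) = 336 / sin(70.4°) = 356.7 m
net slip = dip-slip / sin(rake) = 356.7 / sin(67.7°) = 385 m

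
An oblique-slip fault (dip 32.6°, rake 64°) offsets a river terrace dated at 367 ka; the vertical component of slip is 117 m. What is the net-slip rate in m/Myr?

658 m/Myr

dip-slip = throw / sin(dip) = 117 / sin(32.6°) = 217.2 m
net slip = dip-slip / sin(rake) = 217.2 / sin(64°) = 241.6 m
rate = 241.6 m / 367 ka = 0.000658 m/yr = 658 m/Myr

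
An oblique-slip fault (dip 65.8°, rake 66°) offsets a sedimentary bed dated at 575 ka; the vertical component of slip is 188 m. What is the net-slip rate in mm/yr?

dip-slip = throw / sin(dip) = 188 / sin(65.8°) = 206.1 m
net slip = dip-slip / sin(rake) = 206.1 / sin(66°) = 225.6 m
rate = 225.6 m / 575 ka = 0.000392 m/yr = 0.392 mm/yr

0.392 mm/yr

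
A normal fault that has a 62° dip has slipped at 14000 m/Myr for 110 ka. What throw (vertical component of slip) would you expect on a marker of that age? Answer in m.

1360 m

dip-slip = rate × time = 14000 m/Myr × 110 ka = 1540 m
throw = dip-slip × sin(dip) = 1540 × sin(62°) = 1360 m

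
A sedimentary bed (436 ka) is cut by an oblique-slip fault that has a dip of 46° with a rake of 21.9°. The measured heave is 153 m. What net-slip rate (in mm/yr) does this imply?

1.35 mm/yr

dip-slip = heave / cos(dip) = 153 / cos(46°) = 220.3 m
net slip = dip-slip / sin(rake) = 220.3 / sin(21.9°) = 590.5 m
rate = 590.5 m / 436 ka = 0.00135 m/yr = 1.35 mm/yr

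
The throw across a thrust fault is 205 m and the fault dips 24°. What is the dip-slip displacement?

dip-slip = throw / sin(dip) = 205 / sin(24°) = 504 m

504 m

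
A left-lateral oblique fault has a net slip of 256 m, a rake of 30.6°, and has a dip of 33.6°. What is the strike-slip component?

220 m

strike-slip = net slip × cos(rake) = 256 m × cos(30.6°) = 220 m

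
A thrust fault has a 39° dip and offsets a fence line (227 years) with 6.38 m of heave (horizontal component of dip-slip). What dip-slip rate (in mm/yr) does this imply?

dip-slip = heave / cos(dip) = 6.38 m / cos(39°) = 8.210 m
rate = 8.210 m / 227 years = 0.0362 m/yr = 36.2 mm/yr

36.2 mm/yr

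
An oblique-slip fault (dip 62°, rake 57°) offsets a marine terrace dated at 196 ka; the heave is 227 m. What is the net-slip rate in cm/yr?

0.294 cm/yr

dip-slip = heave / cos(dip) = 227 / cos(62°) = 483.5 m
net slip = dip-slip / sin(rake) = 483.5 / sin(57°) = 576.5 m
rate = 576.5 m / 196 ka = 0.00294 m/yr = 0.294 cm/yr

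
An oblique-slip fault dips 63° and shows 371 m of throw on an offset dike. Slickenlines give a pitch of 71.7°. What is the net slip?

439 m

dip-slip = throw / sin(dip) = 371 / sin(63°) = 416.4 m
net slip = dip-slip / sin(rake) = 416.4 / sin(71.7°) = 439 m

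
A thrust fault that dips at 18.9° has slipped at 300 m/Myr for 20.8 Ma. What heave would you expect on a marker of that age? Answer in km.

dip-slip = rate × time = 300 m/Myr × 20.8 Ma = 6240 m
heave = dip-slip × cos(dip) = 6240 × cos(18.9°) = 5900 m = 5.90 km

5.90 km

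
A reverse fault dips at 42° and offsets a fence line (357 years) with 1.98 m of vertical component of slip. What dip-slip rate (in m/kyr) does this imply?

dip-slip = throw / sin(dip) = 1.98 m / sin(42°) = 2.959 m
rate = 2.959 m / 357 years = 0.00829 m/yr = 8.29 m/kyr

8.29 m/kyr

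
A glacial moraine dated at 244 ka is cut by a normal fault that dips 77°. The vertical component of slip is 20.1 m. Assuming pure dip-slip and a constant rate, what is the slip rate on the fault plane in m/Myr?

dip-slip = throw / sin(dip) = 20.1 m / sin(77°) = 20.63 m
rate = 20.63 m / 244 ka = 0.0000845 m/yr = 84.5 m/Myr

84.5 m/Myr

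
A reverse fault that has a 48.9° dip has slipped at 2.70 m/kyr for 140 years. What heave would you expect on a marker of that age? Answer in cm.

dip-slip = rate × time = 2.70 m/kyr × 140 years = 0.3780 m
heave = dip-slip × cos(dip) = 0.3780 × cos(48.9°) = 0.248 m = 24.8 cm

24.8 cm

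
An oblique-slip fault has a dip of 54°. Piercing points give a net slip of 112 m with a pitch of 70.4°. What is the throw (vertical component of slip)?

85.4 m

dip-slip = net slip × sin(rake) = 112 m × sin(70.4°) = 105.5 m
throw = dip-slip × sin(dip) = 105.5 × sin(54°) = 85.4 m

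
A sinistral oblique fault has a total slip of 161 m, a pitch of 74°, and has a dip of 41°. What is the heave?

117 m

dip-slip = net slip × sin(rake) = 161 m × sin(74°) = 154.8 m
heave = dip-slip × cos(dip) = 154.8 × cos(41°) = 117 m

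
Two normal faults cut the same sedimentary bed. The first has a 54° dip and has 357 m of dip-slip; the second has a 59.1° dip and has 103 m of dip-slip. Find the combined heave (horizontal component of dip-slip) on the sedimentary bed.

263 m

heave_A = 357 × cos(54°) = 209.8 m
heave_B = 103 × cos(59.1°) = 52.89 m
total = 209.8 + 52.89 = 263 m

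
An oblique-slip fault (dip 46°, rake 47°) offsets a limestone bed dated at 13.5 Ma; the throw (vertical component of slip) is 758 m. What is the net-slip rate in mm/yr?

0.107 mm/yr

dip-slip = throw / sin(dip) = 758 / sin(46°) = 1054 m
net slip = dip-slip / sin(rake) = 1054 / sin(47°) = 1441 m
rate = 1441 m / 13.5 Ma = 0.000107 m/yr = 0.107 mm/yr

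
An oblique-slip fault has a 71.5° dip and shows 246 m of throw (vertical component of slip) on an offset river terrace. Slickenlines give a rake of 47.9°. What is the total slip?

350 m

dip-slip = throw / sin(dip) = 246 / sin(71.5°) = 259.4 m
net slip = dip-slip / sin(rake) = 259.4 / sin(47.9°) = 350 m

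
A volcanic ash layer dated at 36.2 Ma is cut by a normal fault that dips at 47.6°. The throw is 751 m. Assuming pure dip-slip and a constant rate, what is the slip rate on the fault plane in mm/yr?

0.0281 mm/yr

dip-slip = throw / sin(dip) = 751 m / sin(47.6°) = 1017 m
rate = 1017 m / 36.2 Ma = 0.0000281 m/yr = 0.0281 mm/yr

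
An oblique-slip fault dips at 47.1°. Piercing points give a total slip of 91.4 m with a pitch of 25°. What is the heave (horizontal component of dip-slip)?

26.3 m

dip-slip = net slip × sin(rake) = 91.4 m × sin(25°) = 38.63 m
heave = dip-slip × cos(dip) = 38.63 × cos(47.1°) = 26.3 m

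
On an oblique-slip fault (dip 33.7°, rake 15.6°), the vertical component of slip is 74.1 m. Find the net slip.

dip-slip = throw / sin(dip) = 74.1 / sin(33.7°) = 133.6 m
net slip = dip-slip / sin(rake) = 133.6 / sin(15.6°) = 497 m

497 m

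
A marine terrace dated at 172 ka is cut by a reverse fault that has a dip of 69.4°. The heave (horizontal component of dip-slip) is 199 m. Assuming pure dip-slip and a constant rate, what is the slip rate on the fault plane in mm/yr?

3.29 mm/yr

dip-slip = heave / cos(dip) = 199 m / cos(69.4°) = 565.6 m
rate = 565.6 m / 172 ka = 0.00329 m/yr = 3.29 mm/yr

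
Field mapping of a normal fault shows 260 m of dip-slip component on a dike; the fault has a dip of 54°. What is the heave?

heave = dip-slip × cos(dip) = 260 m × cos(54°) = 153 m

153 m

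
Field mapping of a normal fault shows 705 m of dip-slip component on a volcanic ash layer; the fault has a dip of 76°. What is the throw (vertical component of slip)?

684 m

throw = dip-slip × sin(dip) = 705 m × sin(76°) = 684 m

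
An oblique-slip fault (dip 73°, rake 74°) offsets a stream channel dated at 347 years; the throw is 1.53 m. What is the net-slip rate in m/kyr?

dip-slip = throw / sin(dip) = 1.53 / sin(73°) = 1.600 m
net slip = dip-slip / sin(rake) = 1.600 / sin(74°) = 1.664 m
rate = 1.664 m / 347 years = 0.00480 m/yr = 4.80 m/kyr

4.80 m/kyr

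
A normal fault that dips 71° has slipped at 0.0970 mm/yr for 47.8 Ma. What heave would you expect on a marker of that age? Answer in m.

1510 m

dip-slip = rate × time = 0.0970 mm/yr × 47.8 Ma = 4637 m
heave = dip-slip × cos(dip) = 4637 × cos(71°) = 1510 m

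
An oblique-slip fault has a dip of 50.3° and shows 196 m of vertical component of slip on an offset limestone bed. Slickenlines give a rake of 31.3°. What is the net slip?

490 m

dip-slip = throw / sin(dip) = 196 / sin(50.3°) = 254.7 m
net slip = dip-slip / sin(rake) = 254.7 / sin(31.3°) = 490 m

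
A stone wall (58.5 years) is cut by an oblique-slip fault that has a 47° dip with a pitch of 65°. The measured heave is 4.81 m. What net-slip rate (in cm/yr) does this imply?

dip-slip = heave / cos(dip) = 4.81 / cos(47°) = 7.053 m
net slip = dip-slip / sin(rake) = 7.053 / sin(65°) = 7.782 m
rate = 7.782 m / 58.5 years = 0.133 m/yr = 13.3 cm/yr

13.3 cm/yr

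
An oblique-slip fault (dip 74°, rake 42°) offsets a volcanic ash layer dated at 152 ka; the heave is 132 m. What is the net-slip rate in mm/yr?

dip-slip = heave / cos(dip) = 132 / cos(74°) = 478.9 m
net slip = dip-slip / sin(rake) = 478.9 / sin(42°) = 715.7 m
rate = 715.7 m / 152 ka = 0.00471 m/yr = 4.71 mm/yr

4.71 mm/yr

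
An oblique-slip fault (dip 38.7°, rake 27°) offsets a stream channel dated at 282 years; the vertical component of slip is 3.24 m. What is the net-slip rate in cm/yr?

4.05 cm/yr

dip-slip = throw / sin(dip) = 3.24 / sin(38.7°) = 5.182 m
net slip = dip-slip / sin(rake) = 5.182 / sin(27°) = 11.41 m
rate = 11.41 m / 282 years = 0.0405 m/yr = 4.05 cm/yr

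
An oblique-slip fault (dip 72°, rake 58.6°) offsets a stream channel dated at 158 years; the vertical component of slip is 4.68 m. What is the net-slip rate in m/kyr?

36.5 m/kyr

dip-slip = throw / sin(dip) = 4.68 / sin(72°) = 4.921 m
net slip = dip-slip / sin(rake) = 4.921 / sin(58.6°) = 5.765 m
rate = 5.765 m / 158 years = 0.0365 m/yr = 36.5 m/kyr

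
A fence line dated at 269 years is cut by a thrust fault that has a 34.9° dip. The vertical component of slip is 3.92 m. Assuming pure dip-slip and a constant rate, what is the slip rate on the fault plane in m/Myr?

25500 m/Myr

dip-slip = throw / sin(dip) = 3.92 m / sin(34.9°) = 6.851 m
rate = 6.851 m / 269 years = 0.0255 m/yr = 25500 m/Myr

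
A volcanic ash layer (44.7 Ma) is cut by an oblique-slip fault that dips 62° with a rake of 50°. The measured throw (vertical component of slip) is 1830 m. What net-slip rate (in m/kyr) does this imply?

0.0605 m/kyr

dip-slip = throw / sin(dip) = 1830 / sin(62°) = 2073 m
net slip = dip-slip / sin(rake) = 2073 / sin(50°) = 2706 m
rate = 2706 m / 44.7 Ma = 0.0000605 m/yr = 0.0605 m/kyr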